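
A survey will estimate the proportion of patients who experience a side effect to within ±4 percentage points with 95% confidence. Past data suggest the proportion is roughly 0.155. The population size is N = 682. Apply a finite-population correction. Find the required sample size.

n = 216

For a proportion with margin E = 0.04 at 95% confidence, z = 1.960.
n = p̂(1−p̂)(z/E)² = 0.155 × 0.845 × (1.960/0.04)² = 314.47 — call this n₀.
Finite-population correction with N = 682: n = n₀ / (1 + (n₀−1)/N) = 314.47 / 1.46 = 215.39
Round up: n = 216.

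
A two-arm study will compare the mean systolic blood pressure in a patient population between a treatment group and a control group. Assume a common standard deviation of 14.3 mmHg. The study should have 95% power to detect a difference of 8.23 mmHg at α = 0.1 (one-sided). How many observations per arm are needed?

52 per group

For two equal groups, n per group = 2·((z_α + z_β)·σ/δ)².
z_α = 1.282; z_β = 1.645 (power 95%).
n = 2 × (2.927 × 14.3 / 8.23)² = 2 × 25.87 = 51.74
Round up: n = 52 per group.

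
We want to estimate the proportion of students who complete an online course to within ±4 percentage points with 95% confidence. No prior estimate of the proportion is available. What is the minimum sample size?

For a proportion with margin E = 0.04 at 95% confidence, z = 1.960.
With no prior estimate, use p = 0.5, which maximizes p(1−p) at 0.25.
n = 0.25 × (z/E)² = 0.25 × (1.960/0.04)² = 600.25
Round up: n = 601.

601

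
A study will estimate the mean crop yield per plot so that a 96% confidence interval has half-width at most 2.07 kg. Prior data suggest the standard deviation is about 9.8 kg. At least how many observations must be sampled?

95

For a mean, the margin of error is E = z·σ/√n, so n = (zσ/E)².
At 96% confidence, z = 2.054.
n = (2.054 × 9.8 / 2.07)² = 94.56
Round up: n = 95.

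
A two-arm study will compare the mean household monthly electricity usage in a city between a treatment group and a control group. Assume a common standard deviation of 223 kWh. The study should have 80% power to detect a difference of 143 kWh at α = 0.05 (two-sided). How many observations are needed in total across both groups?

78 total

For two equal groups, n per group = 2·((z_{α/2} + z_β)·σ/δ)².
z_{α/2} = 1.960; z_β = 0.842 (power 80%).
n = 2 × (2.802 × 223 / 143)² = 2 × 19.09 = 38.18
Round up: n = 39 per group.
Total across both groups: 2 × 39 = 78.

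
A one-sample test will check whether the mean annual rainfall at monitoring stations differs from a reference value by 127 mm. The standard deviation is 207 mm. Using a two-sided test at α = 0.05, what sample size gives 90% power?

For a one-sample z-test, n = ((z_{α/2} + z_β)·σ/δ)².
z_{α/2} = 1.960 (two-sided α = 0.05); z_β = 1.282 (power 90% → β = 0.1).
n = (3.242 × 207 / 127)² = 27.92
Round up: n = 28.

28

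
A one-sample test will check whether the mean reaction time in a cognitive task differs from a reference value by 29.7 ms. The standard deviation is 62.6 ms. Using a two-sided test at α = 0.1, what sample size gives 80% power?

For a one-sample z-test, n = ((z_{α/2} + z_β)·σ/δ)².
z_{α/2} = 1.645 (two-sided α = 0.1); z_β = 0.842 (power 80% → β = 0.2).
n = (2.487 × 62.6 / 29.7)² = 27.48
Round up: n = 28.

28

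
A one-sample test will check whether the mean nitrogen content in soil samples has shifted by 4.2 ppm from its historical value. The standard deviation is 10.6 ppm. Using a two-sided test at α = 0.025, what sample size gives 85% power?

For a one-sample z-test, n = ((z_{α/2} + z_β)·σ/δ)².
z_{α/2} = 2.241 (two-sided α = 0.025); z_β = 1.036 (power 85% → β = 0.15).
n = (3.277 × 10.6 / 4.2)² = 68.40
Round up: n = 69.

69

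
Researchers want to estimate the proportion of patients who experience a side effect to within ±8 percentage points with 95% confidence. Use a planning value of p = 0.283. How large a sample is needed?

n = 122

For a proportion with margin E = 0.08 at 95% confidence, z = 1.960.
n = p̂(1−p̂)(z/E)² = 0.283 × 0.717 × (1.960/0.08)² = 121.80
Round up: n = 122.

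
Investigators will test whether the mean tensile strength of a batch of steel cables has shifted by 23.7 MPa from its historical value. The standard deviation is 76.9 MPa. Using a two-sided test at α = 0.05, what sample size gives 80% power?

For a one-sample z-test, n = ((z_{α/2} + z_β)·σ/δ)².
z_{α/2} = 1.960 (two-sided α = 0.05); z_β = 0.842 (power 80% → β = 0.2).
n = (2.802 × 76.9 / 23.7)² = 82.66
Round up: n = 83.

n = 83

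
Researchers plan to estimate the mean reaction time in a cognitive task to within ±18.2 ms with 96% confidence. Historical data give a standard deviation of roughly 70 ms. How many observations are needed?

n = 63

For a mean, the margin of error is E = z·σ/√n, so n = (zσ/E)².
At 96% confidence, z = 2.054.
n = (2.054 × 70 / 18.2)² = 62.41
Round up: n = 63.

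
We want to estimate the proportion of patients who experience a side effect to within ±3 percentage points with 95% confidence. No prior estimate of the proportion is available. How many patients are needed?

1068

For a proportion with margin E = 0.03 at 95% confidence, z = 1.960.
With no prior estimate, use p = 0.5, which maximizes p(1−p) at 0.25.
n = 0.25 × (z/E)² = 0.25 × (1.960/0.03)² = 1067.11
Round up: n = 1068.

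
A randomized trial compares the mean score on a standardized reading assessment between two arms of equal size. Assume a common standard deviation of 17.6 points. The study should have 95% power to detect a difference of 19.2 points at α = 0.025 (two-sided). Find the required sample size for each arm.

For two equal groups, n per group = 2·((z_{α/2} + z_β)·σ/δ)².
z_{α/2} = 2.241; z_β = 1.645 (power 95%).
n = 2 × (3.886 × 17.6 / 19.2)² = 2 × 12.69 = 25.38
Round up: n = 26 per group.

26 per group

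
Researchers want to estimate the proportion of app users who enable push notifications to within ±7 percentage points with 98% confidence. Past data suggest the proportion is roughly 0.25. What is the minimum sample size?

n = 208

For a proportion with margin E = 0.07 at 98% confidence, z = 2.326.
n = p̂(1−p̂)(z/E)² = 0.25 × 0.75 × (2.326/0.07)² = 207.03
Round up: n = 208.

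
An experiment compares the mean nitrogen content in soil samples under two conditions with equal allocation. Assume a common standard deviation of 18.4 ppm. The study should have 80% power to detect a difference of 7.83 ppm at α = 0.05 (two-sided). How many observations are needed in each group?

For two equal groups, n per group = 2·((z_{α/2} + z_β)·σ/δ)².
z_{α/2} = 1.960; z_β = 0.842 (power 80%).
n = 2 × (2.802 × 18.4 / 7.83)² = 2 × 43.36 = 86.72
Round up: n = 87 per group.

87 per group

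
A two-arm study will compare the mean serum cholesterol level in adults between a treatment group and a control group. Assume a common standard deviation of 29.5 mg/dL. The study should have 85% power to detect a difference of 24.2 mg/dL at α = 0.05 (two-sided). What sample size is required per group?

27 per group

For two equal groups, n per group = 2·((z_{α/2} + z_β)·σ/δ)².
z_{α/2} = 1.960; z_β = 1.036 (power 85%).
n = 2 × (2.996 × 29.5 / 24.2)² = 2 × 13.34 = 26.68
Round up: n = 27 per group.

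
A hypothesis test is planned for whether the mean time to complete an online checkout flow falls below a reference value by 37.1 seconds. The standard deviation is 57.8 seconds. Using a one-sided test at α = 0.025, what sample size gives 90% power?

For a one-sample z-test, n = ((z_α + z_β)·σ/δ)².
z_α = 1.960 (one-sided α = 0.025); z_β = 1.282 (power 90% → β = 0.1).
n = (3.242 × 57.8 / 37.1)² = 25.51
Round up: n = 26.

26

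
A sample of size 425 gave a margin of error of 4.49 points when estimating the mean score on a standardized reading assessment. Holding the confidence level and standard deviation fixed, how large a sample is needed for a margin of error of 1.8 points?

Margin of error scales as 1/√n, so n₂ = n₁·(E₁/E₂)².
n₂ = 425 × (4.49/1.8)² = 425 × 6.222 = 2644.35
Round up: n₂ = 2645.

2645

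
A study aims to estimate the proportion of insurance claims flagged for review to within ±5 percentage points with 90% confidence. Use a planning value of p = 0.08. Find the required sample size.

80

For a proportion with margin E = 0.05 at 90% confidence, z = 1.645.
n = p̂(1−p̂)(z/E)² = 0.08 × 0.92 × (1.645/0.05)² = 79.67
Round up: n = 80.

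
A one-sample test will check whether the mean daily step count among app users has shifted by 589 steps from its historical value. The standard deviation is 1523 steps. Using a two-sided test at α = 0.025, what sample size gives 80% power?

64

For a one-sample z-test, n = ((z_{α/2} + z_β)·σ/δ)².
z_{α/2} = 2.241 (two-sided α = 0.025); z_β = 0.842 (power 80% → β = 0.2).
n = (3.083 × 1523 / 589)² = 63.55
Round up: n = 64.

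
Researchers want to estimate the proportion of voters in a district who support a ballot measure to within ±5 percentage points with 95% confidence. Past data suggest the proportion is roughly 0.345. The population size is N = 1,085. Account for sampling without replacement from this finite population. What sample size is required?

264

For a proportion with margin E = 0.05 at 95% confidence, z = 1.960.
n = p̂(1−p̂)(z/E)² = 0.345 × 0.655 × (1.960/0.05)² = 347.24 — call this n₀.
Finite-population correction with N = 1,085: n = n₀ / (1 + (n₀−1)/N) = 347.24 / 1.319 = 263.26
Round up: n = 264.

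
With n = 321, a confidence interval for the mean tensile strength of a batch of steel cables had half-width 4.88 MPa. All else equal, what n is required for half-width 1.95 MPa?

Margin of error scales as 1/√n, so n₂ = n₁·(E₁/E₂)².
n₂ = 321 × (4.88/1.95)² = 321 × 6.263 = 2010.42
Round up: n₂ = 2011.

n = 2011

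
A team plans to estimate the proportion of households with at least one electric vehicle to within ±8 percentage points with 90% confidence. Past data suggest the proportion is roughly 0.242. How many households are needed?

For a proportion with margin E = 0.08 at 90% confidence, z = 1.645.
n = p̂(1−p̂)(z/E)² = 0.242 × 0.758 × (1.645/0.08)² = 77.56
Round up: n = 78.

78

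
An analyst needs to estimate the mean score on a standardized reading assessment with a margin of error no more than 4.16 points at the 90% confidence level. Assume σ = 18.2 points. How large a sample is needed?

For a mean, the margin of error is E = z·σ/√n, so n = (zσ/E)².
At 90% confidence, z = 1.645.
n = (1.645 × 18.2 / 4.16)² = 51.80
Round up: n = 52.

n = 52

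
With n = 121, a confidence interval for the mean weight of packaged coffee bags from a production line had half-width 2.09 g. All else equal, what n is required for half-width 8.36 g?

Margin of error scales as 1/√n, so n₂ = n₁·(E₁/E₂)².
n₂ = 121 × (2.09/8.36)² = 121 × 0.0625 = 7.56
Round up: n₂ = 8.

8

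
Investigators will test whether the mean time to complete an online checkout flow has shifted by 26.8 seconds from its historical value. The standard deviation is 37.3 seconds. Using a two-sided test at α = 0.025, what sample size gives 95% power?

For a one-sample z-test, n = ((z_{α/2} + z_β)·σ/δ)².
z_{α/2} = 2.241 (two-sided α = 0.025); z_β = 1.645 (power 95% → β = 0.05).
n = (3.886 × 37.3 / 26.8)² = 29.25
Round up: n = 30.

n = 30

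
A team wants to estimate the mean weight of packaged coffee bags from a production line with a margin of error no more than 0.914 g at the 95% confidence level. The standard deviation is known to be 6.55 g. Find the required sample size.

198

For a mean, the margin of error is E = z·σ/√n, so n = (zσ/E)².
At 95% confidence, z = 1.960.
n = (1.960 × 6.55 / 0.914)² = 197.29
Round up: n = 198.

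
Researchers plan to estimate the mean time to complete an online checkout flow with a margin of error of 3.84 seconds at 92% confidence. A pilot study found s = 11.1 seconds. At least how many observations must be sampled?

n = 26

For a mean, the margin of error is E = z·σ/√n, so n = (zσ/E)².
At 92% confidence, z = 1.751.
n = (1.751 × 11.1 / 3.84)² = 25.62
Round up: n = 26.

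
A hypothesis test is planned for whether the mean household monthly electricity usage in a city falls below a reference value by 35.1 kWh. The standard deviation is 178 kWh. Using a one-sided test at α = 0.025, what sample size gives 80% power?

For a one-sample z-test, n = ((z_α + z_β)·σ/δ)².
z_α = 1.960 (one-sided α = 0.025); z_β = 0.842 (power 80% → β = 0.2).
n = (2.802 × 178 / 35.1)² = 201.91
Round up: n = 202.

202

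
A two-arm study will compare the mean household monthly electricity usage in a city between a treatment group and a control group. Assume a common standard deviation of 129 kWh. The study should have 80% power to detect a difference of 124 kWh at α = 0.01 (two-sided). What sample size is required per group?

For two equal groups, n per group = 2·((z_{α/2} + z_β)·σ/δ)².
z_{α/2} = 2.576; z_β = 0.842 (power 80%).
n = 2 × (3.418 × 129 / 124)² = 2 × 12.64 = 25.28
Round up: n = 26 per group.

26 per group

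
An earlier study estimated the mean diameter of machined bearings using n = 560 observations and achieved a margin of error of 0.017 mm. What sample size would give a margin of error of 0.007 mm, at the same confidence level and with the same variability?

Margin of error scales as 1/√n, so n₂ = n₁·(E₁/E₂)².
n₂ = 560 × (0.017/0.007)² = 560 × 5.898 = 3302.88
Round up: n₂ = 3303.

3303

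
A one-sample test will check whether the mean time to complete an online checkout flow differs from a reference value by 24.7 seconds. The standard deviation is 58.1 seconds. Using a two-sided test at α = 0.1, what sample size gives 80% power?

35

For a one-sample z-test, n = ((z_{α/2} + z_β)·σ/δ)².
z_{α/2} = 1.645 (two-sided α = 0.1); z_β = 0.842 (power 80% → β = 0.2).
n = (2.487 × 58.1 / 24.7)² = 34.22
Round up: n = 35.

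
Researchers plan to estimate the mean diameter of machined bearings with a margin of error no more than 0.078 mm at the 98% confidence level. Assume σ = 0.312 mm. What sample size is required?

For a mean, the margin of error is E = z·σ/√n, so n = (zσ/E)².
At 98% confidence, z = 2.326.
n = (2.326 × 0.312 / 0.078)² = 86.56
Round up: n = 87.

87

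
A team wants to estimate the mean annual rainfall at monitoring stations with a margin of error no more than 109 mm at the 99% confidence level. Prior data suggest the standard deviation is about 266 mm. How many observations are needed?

For a mean, the margin of error is E = z·σ/√n, so n = (zσ/E)².
At 99% confidence, z = 2.576.
n = (2.576 × 266 / 109)² = 39.52
Round up: n = 40.

40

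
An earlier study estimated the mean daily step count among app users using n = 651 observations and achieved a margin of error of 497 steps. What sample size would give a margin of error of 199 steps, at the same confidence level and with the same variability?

4061

Margin of error scales as 1/√n, so n₂ = n₁·(E₁/E₂)².
n₂ = 651 × (497/199)² = 651 × 6.237 = 4060.29
Round up: n₂ = 4061.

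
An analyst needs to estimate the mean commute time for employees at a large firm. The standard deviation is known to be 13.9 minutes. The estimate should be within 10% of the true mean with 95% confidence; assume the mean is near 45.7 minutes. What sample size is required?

For a mean, the margin of error is E = z·σ/√n, so n = (zσ/E)².
At 95% confidence, z = 1.960.
E = 10% of 45.7 = 4.57 minutes.
n = (1.960 × 13.9 / 4.57)² = 35.54
Round up: n = 36.

36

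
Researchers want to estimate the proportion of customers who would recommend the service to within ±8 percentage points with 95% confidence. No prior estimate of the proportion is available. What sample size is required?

For a proportion with margin E = 0.08 at 95% confidence, z = 1.960.
With no prior estimate, use p = 0.5, which maximizes p(1−p) at 0.25.
n = 0.25 × (z/E)² = 0.25 × (1.960/0.08)² = 150.06
Round up: n = 151.

151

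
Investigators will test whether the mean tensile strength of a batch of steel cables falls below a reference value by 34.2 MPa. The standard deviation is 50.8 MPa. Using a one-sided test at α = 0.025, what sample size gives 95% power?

For a one-sample z-test, n = ((z_α + z_β)·σ/δ)².
z_α = 1.960 (one-sided α = 0.025); z_β = 1.645 (power 95% → β = 0.05).
n = (3.605 × 50.8 / 34.2)² = 28.67
Round up: n = 29.

29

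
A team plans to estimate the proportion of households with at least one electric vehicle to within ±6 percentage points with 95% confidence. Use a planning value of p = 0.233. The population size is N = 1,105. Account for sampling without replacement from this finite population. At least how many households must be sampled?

163

For a proportion with margin E = 0.06 at 95% confidence, z = 1.960.
n = p̂(1−p̂)(z/E)² = 0.233 × 0.767 × (1.960/0.06)² = 190.70 — call this n₀.
Finite-population correction with N = 1,105: n = n₀ / (1 + (n₀−1)/N) = 190.70 / 1.172 = 162.71
Round up: n = 163.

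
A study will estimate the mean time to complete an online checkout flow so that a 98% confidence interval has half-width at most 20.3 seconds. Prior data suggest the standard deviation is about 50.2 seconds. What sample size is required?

For a mean, the margin of error is E = z·σ/√n, so n = (zσ/E)².
At 98% confidence, z = 2.326.
n = (2.326 × 50.2 / 20.3)² = 33.09
Round up: n = 34.

34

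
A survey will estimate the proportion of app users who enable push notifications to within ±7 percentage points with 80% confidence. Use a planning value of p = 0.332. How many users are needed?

For a proportion with margin E = 0.07 at 80% confidence, z = 1.282.
n = p̂(1−p̂)(z/E)² = 0.332 × 0.668 × (1.282/0.07)² = 74.39
Round up: n = 75.

75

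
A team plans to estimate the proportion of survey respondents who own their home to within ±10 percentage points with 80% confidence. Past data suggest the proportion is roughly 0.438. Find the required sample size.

For a proportion with margin E = 0.1 at 80% confidence, z = 1.282.
n = p̂(1−p̂)(z/E)² = 0.438 × 0.562 × (1.282/0.1)² = 40.46
Round up: n = 41.

41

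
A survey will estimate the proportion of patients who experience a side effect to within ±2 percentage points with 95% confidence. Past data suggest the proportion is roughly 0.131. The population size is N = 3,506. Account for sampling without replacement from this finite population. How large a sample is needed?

For a proportion with margin E = 0.02 at 95% confidence, z = 1.960.
n = p̂(1−p̂)(z/E)² = 0.131 × 0.869 × (1.960/0.02)² = 1093.31 — call this n₀.
Finite-population correction with N = 3,506: n = n₀ / (1 + (n₀−1)/N) = 1093.31 / 1.312 = 833.32
Round up: n = 834.

n = 834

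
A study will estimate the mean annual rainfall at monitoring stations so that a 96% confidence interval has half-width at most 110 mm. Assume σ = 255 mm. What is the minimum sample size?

For a mean, the margin of error is E = z·σ/√n, so n = (zσ/E)².
At 96% confidence, z = 2.054.
n = (2.054 × 255 / 110)² = 22.67
Round up: n = 23.

23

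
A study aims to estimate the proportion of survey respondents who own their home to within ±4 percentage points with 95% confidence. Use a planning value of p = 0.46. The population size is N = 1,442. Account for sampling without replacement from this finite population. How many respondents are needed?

For a proportion with margin E = 0.04 at 95% confidence, z = 1.960.
n = p̂(1−p̂)(z/E)² = 0.46 × 0.54 × (1.960/0.04)² = 596.41 — call this n₀.
Finite-population correction with N = 1,442: n = n₀ / (1 + (n₀−1)/N) = 596.41 / 1.413 = 422.09
Round up: n = 423.

423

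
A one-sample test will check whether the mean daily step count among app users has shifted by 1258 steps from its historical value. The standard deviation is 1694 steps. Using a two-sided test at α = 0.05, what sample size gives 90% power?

For a one-sample z-test, n = ((z_{α/2} + z_β)·σ/δ)².
z_{α/2} = 1.960 (two-sided α = 0.05); z_β = 1.282 (power 90% → β = 0.1).
n = (3.242 × 1694 / 1258)² = 19.06
Round up: n = 20.

20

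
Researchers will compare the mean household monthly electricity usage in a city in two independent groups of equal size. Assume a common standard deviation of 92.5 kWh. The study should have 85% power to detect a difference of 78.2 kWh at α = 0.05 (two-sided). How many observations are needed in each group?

26 per group

For two equal groups, n per group = 2·((z_{α/2} + z_β)·σ/δ)².
z_{α/2} = 1.960; z_β = 1.036 (power 85%).
n = 2 × (2.996 × 92.5 / 78.2)² = 2 × 12.56 = 25.12
Round up: n = 26 per group.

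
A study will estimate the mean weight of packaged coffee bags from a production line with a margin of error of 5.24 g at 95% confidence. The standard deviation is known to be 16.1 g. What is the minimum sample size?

For a mean, the margin of error is E = z·σ/√n, so n = (zσ/E)².
At 95% confidence, z = 1.960.
n = (1.960 × 16.1 / 5.24)² = 36.27
Round up: n = 37.

n = 37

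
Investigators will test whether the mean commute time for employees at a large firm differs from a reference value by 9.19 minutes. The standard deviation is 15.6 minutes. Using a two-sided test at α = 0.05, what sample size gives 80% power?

For a one-sample z-test, n = ((z_{α/2} + z_β)·σ/δ)².
z_{α/2} = 1.960 (two-sided α = 0.05); z_β = 0.842 (power 80% → β = 0.2).
n = (2.802 × 15.6 / 9.19)² = 22.62
Round up: n = 23.

23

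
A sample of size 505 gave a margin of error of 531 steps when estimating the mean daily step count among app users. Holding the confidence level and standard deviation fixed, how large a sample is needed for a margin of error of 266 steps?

2013

Margin of error scales as 1/√n, so n₂ = n₁·(E₁/E₂)².
n₂ = 505 × (531/266)² = 505 × 3.985 = 2012.42
Round up: n₂ = 2013.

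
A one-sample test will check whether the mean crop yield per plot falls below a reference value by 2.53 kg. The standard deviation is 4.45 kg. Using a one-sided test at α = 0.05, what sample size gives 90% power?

27

For a one-sample z-test, n = ((z_α + z_β)·σ/δ)².
z_α = 1.645 (one-sided α = 0.05); z_β = 1.282 (power 90% → β = 0.1).
n = (2.927 × 4.45 / 2.53)² = 26.50
Round up: n = 27.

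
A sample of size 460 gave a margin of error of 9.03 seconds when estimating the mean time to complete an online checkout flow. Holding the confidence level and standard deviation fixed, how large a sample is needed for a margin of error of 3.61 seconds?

2879

Margin of error scales as 1/√n, so n₂ = n₁·(E₁/E₂)².
n₂ = 460 × (9.03/3.61)² = 460 × 6.257 = 2878.22
Round up: n₂ = 2879.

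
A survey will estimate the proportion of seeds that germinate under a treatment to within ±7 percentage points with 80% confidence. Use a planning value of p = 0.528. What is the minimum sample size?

For a proportion with margin E = 0.07 at 80% confidence, z = 1.282.
n = p̂(1−p̂)(z/E)² = 0.528 × 0.472 × (1.282/0.07)² = 83.59
Round up: n = 84.

84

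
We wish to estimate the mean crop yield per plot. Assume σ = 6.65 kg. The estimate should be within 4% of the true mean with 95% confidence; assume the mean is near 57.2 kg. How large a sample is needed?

33

For a mean, the margin of error is E = z·σ/√n, so n = (zσ/E)².
At 95% confidence, z = 1.960.
E = 4% of 57.2 = 2.288 kg.
n = (1.960 × 6.65 / 2.288)² = 32.45
Round up: n = 33.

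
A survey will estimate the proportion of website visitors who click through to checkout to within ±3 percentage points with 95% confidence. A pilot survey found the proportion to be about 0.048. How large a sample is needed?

For a proportion with margin E = 0.03 at 95% confidence, z = 1.960.
n = p̂(1−p̂)(z/E)² = 0.048 × 0.952 × (1.960/0.03)² = 195.05
Round up: n = 196.

196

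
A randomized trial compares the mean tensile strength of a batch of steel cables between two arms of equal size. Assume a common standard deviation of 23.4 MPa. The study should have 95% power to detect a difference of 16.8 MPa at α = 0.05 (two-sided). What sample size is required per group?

For two equal groups, n per group = 2·((z_{α/2} + z_β)·σ/δ)².
z_{α/2} = 1.960; z_β = 1.645 (power 95%).
n = 2 × (3.605 × 23.4 / 16.8)² = 2 × 25.21 = 50.42
Round up: n = 51 per group.

51 per group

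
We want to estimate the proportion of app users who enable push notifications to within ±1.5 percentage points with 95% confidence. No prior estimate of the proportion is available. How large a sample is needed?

For a proportion with margin E = 0.015 at 95% confidence, z = 1.960.
With no prior estimate, use p = 0.5, which maximizes p(1−p) at 0.25.
n = 0.25 × (z/E)² = 0.25 × (1.960/0.015)² = 4268.44
Round up: n = 4269.

4269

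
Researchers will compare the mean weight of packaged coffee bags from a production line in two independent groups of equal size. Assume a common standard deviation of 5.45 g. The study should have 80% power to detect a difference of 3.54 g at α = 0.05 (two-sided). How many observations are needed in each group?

38 per group

For two equal groups, n per group = 2·((z_{α/2} + z_β)·σ/δ)².
z_{α/2} = 1.960; z_β = 0.842 (power 80%).
n = 2 × (2.802 × 5.45 / 3.54)² = 2 × 18.61 = 37.22
Round up: n = 38 per group.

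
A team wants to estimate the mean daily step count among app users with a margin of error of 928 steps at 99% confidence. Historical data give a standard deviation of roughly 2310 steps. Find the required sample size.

42

For a mean, the margin of error is E = z·σ/√n, so n = (zσ/E)².
At 99% confidence, z = 2.576.
n = (2.576 × 2310 / 928)² = 41.12
Round up: n = 42.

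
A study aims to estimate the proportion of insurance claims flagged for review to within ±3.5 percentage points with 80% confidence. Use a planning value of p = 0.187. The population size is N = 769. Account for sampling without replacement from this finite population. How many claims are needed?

For a proportion with margin E = 0.035 at 80% confidence, z = 1.282.
n = p̂(1−p̂)(z/E)² = 0.187 × 0.813 × (1.282/0.035)² = 203.97 — call this n₀.
Finite-population correction with N = 769: n = n₀ / (1 + (n₀−1)/N) = 203.97 / 1.264 = 161.37
Round up: n = 162.

162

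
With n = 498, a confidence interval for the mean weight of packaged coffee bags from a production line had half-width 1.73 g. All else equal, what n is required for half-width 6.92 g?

Margin of error scales as 1/√n, so n₂ = n₁·(E₁/E₂)².
n₂ = 498 × (1.73/6.92)² = 498 × 0.0625 = 31.12
Round up: n₂ = 32.

n = 32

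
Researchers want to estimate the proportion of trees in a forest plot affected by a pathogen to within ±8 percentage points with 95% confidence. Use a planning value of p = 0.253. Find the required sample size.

For a proportion with margin E = 0.08 at 95% confidence, z = 1.960.
n = p̂(1−p̂)(z/E)² = 0.253 × 0.747 × (1.960/0.08)² = 113.44
Round up: n = 114.

114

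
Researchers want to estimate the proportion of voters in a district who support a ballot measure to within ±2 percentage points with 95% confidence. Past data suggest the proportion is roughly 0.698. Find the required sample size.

n = 2025

For a proportion with margin E = 0.02 at 95% confidence, z = 1.960.
n = p̂(1−p̂)(z/E)² = 0.698 × 0.302 × (1.960/0.02)² = 2024.48
Round up: n = 2025.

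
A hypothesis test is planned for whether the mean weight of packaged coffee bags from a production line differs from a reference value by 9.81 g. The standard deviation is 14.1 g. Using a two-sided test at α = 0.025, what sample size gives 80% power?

n = 20

For a one-sample z-test, n = ((z_{α/2} + z_β)·σ/δ)².
z_{α/2} = 2.241 (two-sided α = 0.025); z_β = 0.842 (power 80% → β = 0.2).
n = (3.083 × 14.1 / 9.81)² = 19.64
Round up: n = 20.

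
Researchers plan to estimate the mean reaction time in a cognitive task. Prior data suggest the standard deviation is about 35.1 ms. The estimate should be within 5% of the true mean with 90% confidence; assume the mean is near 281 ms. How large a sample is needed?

17

For a mean, the margin of error is E = z·σ/√n, so n = (zσ/E)².
At 90% confidence, z = 1.645.
E = 5% of 281 = 14.05 ms.
n = (1.645 × 35.1 / 14.05)² = 16.89
Round up: n = 17.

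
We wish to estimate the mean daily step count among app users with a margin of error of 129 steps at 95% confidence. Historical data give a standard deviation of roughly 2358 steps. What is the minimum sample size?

1284

For a mean, the margin of error is E = z·σ/√n, so n = (zσ/E)².
At 95% confidence, z = 1.960.
n = (1.960 × 2358 / 129)² = 1283.57
Round up: n = 1284.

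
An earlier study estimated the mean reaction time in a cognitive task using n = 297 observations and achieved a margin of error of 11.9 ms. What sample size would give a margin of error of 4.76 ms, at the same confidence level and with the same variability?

Margin of error scales as 1/√n, so n₂ = n₁·(E₁/E₂)².
n₂ = 297 × (11.9/4.76)² = 297 × 6.25 = 1856.25
Round up: n₂ = 1857.

1857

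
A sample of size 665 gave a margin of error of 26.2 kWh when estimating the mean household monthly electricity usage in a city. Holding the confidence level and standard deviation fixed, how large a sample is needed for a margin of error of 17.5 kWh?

1491

Margin of error scales as 1/√n, so n₂ = n₁·(E₁/E₂)².
n₂ = 665 × (26.2/17.5)² = 665 × 2.241 = 1490.27
Round up: n₂ = 1491.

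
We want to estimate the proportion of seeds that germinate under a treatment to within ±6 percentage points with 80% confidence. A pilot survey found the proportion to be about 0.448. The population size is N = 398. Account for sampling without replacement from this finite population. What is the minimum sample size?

For a proportion with margin E = 0.06 at 80% confidence, z = 1.282.
n = p̂(1−p̂)(z/E)² = 0.448 × 0.552 × (1.282/0.06)² = 112.90 — call this n₀.
Finite-population correction with N = 398: n = n₀ / (1 + (n₀−1)/N) = 112.90 / 1.281 = 88.13
Round up: n = 89.

89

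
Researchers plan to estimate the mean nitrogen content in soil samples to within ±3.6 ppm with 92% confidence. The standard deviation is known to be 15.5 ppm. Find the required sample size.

For a mean, the margin of error is E = z·σ/√n, so n = (zσ/E)².
At 92% confidence, z = 1.751.
n = (1.751 × 15.5 / 3.6)² = 56.84
Round up: n = 57.

57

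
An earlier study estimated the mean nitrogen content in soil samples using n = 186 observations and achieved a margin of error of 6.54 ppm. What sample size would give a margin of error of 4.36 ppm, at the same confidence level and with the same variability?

419

Margin of error scales as 1/√n, so n₂ = n₁·(E₁/E₂)².
n₂ = 186 × (6.54/4.36)² = 186 × 2.25 = 418.50
Round up: n₂ = 419.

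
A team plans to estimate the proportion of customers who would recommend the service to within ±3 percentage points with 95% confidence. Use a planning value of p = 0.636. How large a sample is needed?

For a proportion with margin E = 0.03 at 95% confidence, z = 1.960.
n = p̂(1−p̂)(z/E)² = 0.636 × 0.364 × (1.960/0.03)² = 988.16
Round up: n = 989.

n = 989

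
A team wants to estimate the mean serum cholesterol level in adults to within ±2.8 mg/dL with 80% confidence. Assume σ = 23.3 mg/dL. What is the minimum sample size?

For a mean, the margin of error is E = z·σ/√n, so n = (zσ/E)².
At 80% confidence, z = 1.282.
n = (1.282 × 23.3 / 2.8)² = 113.81
Round up: n = 114.

114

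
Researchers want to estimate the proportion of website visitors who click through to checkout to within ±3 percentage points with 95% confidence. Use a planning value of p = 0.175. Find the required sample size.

For a proportion with margin E = 0.03 at 95% confidence, z = 1.960.
n = p̂(1−p̂)(z/E)² = 0.175 × 0.825 × (1.960/0.03)² = 616.26
Round up: n = 617.

617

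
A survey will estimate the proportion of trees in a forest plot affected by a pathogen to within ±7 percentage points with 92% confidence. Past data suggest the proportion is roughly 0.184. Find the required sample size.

94

For a proportion with margin E = 0.07 at 92% confidence, z = 1.751.
n = p̂(1−p̂)(z/E)² = 0.184 × 0.816 × (1.751/0.07)² = 93.95
Round up: n = 94.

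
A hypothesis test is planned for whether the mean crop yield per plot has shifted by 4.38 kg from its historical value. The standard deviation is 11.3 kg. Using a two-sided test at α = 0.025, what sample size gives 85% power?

72

For a one-sample z-test, n = ((z_{α/2} + z_β)·σ/δ)².
z_{α/2} = 2.241 (two-sided α = 0.025); z_β = 1.036 (power 85% → β = 0.15).
n = (3.277 × 11.3 / 4.38)² = 71.48
Round up: n = 72.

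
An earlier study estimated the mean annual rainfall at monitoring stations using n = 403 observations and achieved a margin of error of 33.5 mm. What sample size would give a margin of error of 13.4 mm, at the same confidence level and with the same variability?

2519

Margin of error scales as 1/√n, so n₂ = n₁·(E₁/E₂)².
n₂ = 403 × (33.5/13.4)² = 403 × 6.25 = 2518.75
Round up: n₂ = 2519.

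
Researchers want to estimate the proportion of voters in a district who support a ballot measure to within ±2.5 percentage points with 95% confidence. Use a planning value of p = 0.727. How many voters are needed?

1220

For a proportion with margin E = 0.025 at 95% confidence, z = 1.960.
n = p̂(1−p̂)(z/E)² = 0.727 × 0.273 × (1.960/0.025)² = 1219.91
Round up: n = 1220.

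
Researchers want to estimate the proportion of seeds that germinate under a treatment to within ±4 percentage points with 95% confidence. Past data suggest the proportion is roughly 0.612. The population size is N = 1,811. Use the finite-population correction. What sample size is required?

434

For a proportion with margin E = 0.04 at 95% confidence, z = 1.960.
n = p̂(1−p̂)(z/E)² = 0.612 × 0.388 × (1.960/0.04)² = 570.13 — call this n₀.
Finite-population correction with N = 1,811: n = n₀ / (1 + (n₀−1)/N) = 570.13 / 1.314 = 433.89
Round up: n = 434.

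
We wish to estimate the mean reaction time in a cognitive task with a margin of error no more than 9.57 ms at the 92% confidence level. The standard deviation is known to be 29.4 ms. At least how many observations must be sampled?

For a mean, the margin of error is E = z·σ/√n, so n = (zσ/E)².
At 92% confidence, z = 1.751.
n = (1.751 × 29.4 / 9.57)² = 28.94
Round up: n = 29.

29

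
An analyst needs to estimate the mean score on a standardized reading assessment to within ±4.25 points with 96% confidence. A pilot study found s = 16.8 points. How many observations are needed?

For a mean, the margin of error is E = z·σ/√n, so n = (zσ/E)².
At 96% confidence, z = 2.054.
n = (2.054 × 16.8 / 4.25)² = 65.92
Round up: n = 66.

66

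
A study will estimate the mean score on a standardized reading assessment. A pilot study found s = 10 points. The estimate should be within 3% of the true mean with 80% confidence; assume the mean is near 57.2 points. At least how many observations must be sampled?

For a mean, the margin of error is E = z·σ/√n, so n = (zσ/E)².
At 80% confidence, z = 1.282.
E = 3% of 57.2 = 1.716 points.
n = (1.282 × 10 / 1.716)² = 55.81
Round up: n = 56.

56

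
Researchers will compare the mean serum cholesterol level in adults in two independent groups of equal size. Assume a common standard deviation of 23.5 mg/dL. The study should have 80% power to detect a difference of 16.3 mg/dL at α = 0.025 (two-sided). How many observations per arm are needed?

40 per group

For two equal groups, n per group = 2·((z_{α/2} + z_β)·σ/δ)².
z_{α/2} = 2.241; z_β = 0.842 (power 80%).
n = 2 × (3.083 × 23.5 / 16.3)² = 2 × 19.76 = 39.52
Round up: n = 40 per group.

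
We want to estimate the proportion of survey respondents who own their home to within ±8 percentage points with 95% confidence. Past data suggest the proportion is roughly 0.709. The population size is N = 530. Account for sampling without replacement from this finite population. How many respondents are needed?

101

For a proportion with margin E = 0.08 at 95% confidence, z = 1.960.
n = p̂(1−p̂)(z/E)² = 0.709 × 0.291 × (1.960/0.08)² = 123.84 — call this n₀.
Finite-population correction with N = 530: n = n₀ / (1 + (n₀−1)/N) = 123.84 / 1.232 = 100.52
Round up: n = 101.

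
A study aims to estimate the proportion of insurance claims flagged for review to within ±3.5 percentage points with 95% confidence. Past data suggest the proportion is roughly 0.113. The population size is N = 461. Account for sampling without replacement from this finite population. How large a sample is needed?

For a proportion with margin E = 0.035 at 95% confidence, z = 1.960.
n = p̂(1−p̂)(z/E)² = 0.113 × 0.887 × (1.960/0.035)² = 314.32 — call this n₀.
Finite-population correction with N = 461: n = n₀ / (1 + (n₀−1)/N) = 314.32 / 1.68 = 187.10
Round up: n = 188.

188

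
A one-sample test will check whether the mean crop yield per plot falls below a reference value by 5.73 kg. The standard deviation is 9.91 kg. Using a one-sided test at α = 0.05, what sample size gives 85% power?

n = 22

For a one-sample z-test, n = ((z_α + z_β)·σ/δ)².
z_α = 1.645 (one-sided α = 0.05); z_β = 1.036 (power 85% → β = 0.15).
n = (2.681 × 9.91 / 5.73)² = 21.50
Round up: n = 22.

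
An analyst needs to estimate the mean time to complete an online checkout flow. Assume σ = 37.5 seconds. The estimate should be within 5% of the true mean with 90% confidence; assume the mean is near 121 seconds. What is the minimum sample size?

For a mean, the margin of error is E = z·σ/√n, so n = (zσ/E)².
At 90% confidence, z = 1.645.
E = 5% of 121 = 6.05 seconds.
n = (1.645 × 37.5 / 6.05)² = 103.96
Round up: n = 104.

104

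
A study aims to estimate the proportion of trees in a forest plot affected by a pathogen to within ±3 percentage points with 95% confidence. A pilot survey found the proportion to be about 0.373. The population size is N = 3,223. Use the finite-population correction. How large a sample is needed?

For a proportion with margin E = 0.03 at 95% confidence, z = 1.960.
n = p̂(1−p̂)(z/E)² = 0.373 × 0.627 × (1.960/0.03)² = 998.27 — call this n₀.
Finite-population correction with N = 3,223: n = n₀ / (1 + (n₀−1)/N) = 998.27 / 1.309 = 762.62
Round up: n = 763.

763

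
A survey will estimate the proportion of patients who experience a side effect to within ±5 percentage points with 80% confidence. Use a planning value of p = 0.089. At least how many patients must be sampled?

54

For a proportion with margin E = 0.05 at 80% confidence, z = 1.282.
n = p̂(1−p̂)(z/E)² = 0.089 × 0.911 × (1.282/0.05)² = 53.30
Round up: n = 54.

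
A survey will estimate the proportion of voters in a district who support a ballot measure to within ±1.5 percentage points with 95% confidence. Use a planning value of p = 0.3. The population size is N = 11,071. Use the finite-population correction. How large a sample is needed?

For a proportion with margin E = 0.015 at 95% confidence, z = 1.960.
n = p̂(1−p̂)(z/E)² = 0.3 × 0.7 × (1.960/0.015)² = 3585.49 — call this n₀.
Finite-population correction with N = 11,071: n = n₀ / (1 + (n₀−1)/N) = 3585.49 / 1.324 = 2708.07
Round up: n = 2709.

2709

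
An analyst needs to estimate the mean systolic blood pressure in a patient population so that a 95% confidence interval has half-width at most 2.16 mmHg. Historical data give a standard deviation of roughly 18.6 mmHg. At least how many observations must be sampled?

285

For a mean, the margin of error is E = z·σ/√n, so n = (zσ/E)².
At 95% confidence, z = 1.960.
n = (1.960 × 18.6 / 2.16)² = 284.86
Round up: n = 285.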